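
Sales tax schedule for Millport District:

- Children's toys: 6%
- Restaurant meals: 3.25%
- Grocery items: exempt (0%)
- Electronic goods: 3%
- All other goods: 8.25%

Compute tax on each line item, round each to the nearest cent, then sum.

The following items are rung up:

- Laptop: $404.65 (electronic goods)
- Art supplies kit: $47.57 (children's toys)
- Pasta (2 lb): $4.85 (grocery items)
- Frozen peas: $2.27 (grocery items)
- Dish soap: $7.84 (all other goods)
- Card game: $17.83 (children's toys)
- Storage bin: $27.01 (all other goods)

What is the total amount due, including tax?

Laptop $404.65: electronic goods → 3% → $12.14
Art supplies kit $47.57: children's toys → 6% → $2.85
Pasta (2 lb) $4.85: grocery items → 0% → $0.00
Frozen peas $2.27: grocery items → 0% → $0.00
Dish soap $7.84: all other goods → 8.25% → $0.65
Card game $17.83: children's toys → 6% → $1.07
Storage bin $27.01: all other goods → 8.25% → $2.23
Subtotal = $512.02; tax = $18.94; total due = $530.96

$530.96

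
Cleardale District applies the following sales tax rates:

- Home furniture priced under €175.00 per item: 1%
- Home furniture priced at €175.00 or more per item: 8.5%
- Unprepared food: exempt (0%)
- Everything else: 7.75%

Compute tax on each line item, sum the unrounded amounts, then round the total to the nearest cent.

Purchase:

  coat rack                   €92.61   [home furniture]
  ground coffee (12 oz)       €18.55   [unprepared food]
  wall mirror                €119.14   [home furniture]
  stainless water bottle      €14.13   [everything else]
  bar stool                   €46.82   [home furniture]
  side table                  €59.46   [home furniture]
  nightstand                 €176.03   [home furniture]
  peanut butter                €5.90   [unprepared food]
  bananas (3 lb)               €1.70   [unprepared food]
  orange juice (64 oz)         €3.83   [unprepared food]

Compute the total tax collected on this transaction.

Coat rack €92.61: home furniture, under €175.00 → 1% → €0.9261
Ground coffee (12 oz) €18.55: unprepared food → 0% → €0.00
Wall mirror €119.14: home furniture, under €175.00 → 1% → €1.1914
Stainless water bottle €14.13: everything else → 7.75% → €1.095075
Bar stool €46.82: home furniture, under €175.00 → 1% → €0.4682
Side table €59.46: home furniture, under €175.00 → 1% → €0.5946
Nightstand €176.03: home furniture, €175.00 or more → 8.5% → €14.96255
Peanut butter €5.90: unprepared food → 0% → €0.00
Bananas (3 lb) €1.70: unprepared food → 0% → €0.00
Orange juice (64 oz) €3.83: unprepared food → 0% → €0.00
Unrounded tax sum = €19.237925 → €19.24

€19.24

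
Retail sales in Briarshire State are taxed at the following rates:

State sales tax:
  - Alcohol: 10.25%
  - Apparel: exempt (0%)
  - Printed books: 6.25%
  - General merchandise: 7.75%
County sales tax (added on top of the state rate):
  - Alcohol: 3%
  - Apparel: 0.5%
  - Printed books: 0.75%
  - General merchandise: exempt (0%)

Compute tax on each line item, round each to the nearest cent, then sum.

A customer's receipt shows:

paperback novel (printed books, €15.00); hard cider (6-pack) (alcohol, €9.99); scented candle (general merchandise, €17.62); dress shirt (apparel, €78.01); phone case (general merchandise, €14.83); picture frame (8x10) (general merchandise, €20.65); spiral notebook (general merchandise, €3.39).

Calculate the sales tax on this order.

Paperback novel €15.00: printed books → 6.25% + 0.75% county = 7% → €1.05
Hard cider (6-pack) €9.99: alcohol → 10.25% + 3% county = 13.25% → €1.32
Scented candle €17.62: general merchandise → 7.75% + 0% county = 7.75% → €1.37
Dress shirt €78.01: apparel → 0% + 0.5% county = 0.5% → €0.39
Phone case €14.83: general merchandise → 7.75% + 0% county = 7.75% → €1.15
Picture frame (8x10) €20.65: general merchandise → 7.75% + 0% county = 7.75% → €1.60
Spiral notebook €3.39: general merchandise → 7.75% + 0% county = 7.75% → €0.26
Total tax = €1.05 + €1.32 + €1.37 + €0.39 + €1.15 + €1.60 + €0.26 = €7.14

€7.14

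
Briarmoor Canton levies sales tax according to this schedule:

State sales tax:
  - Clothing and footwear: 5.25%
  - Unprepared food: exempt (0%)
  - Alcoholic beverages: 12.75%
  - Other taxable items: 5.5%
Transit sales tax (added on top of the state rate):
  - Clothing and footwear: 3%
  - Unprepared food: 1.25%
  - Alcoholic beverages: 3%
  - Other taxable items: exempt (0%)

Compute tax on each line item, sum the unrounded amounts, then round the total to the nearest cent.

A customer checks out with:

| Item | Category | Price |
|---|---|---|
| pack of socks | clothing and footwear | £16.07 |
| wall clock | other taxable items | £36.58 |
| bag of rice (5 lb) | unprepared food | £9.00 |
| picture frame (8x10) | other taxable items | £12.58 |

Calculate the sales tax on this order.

Pack of socks £16.07: clothing and footwear → 5.25% + 3% transit = 8.25% → £1.325775
Wall clock £36.58: other taxable items → 5.5% + 0% transit = 5.5% → £2.0119
Bag of rice (5 lb) £9.00: unprepared food → 0% + 1.25% transit = 1.25% → £0.1125
Picture frame (8x10) £12.58: other taxable items → 5.5% + 0% transit = 5.5% → £0.6919
Unrounded tax sum = £4.142075 → £4.14

£4.14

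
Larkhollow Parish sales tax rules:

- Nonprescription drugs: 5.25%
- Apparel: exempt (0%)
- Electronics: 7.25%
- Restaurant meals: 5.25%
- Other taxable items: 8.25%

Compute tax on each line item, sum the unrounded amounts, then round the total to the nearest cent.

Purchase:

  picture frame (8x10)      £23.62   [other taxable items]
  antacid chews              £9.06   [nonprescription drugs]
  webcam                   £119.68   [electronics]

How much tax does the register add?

Picture frame (8x10) £23.62: other taxable items → 8.25% → £1.94865
Antacid chews £9.06: nonprescription drugs → 5.25% → £0.47565
Webcam £119.68: electronics → 7.25% → £8.6768
Unrounded tax sum = £11.1011 → £11.10

£11.10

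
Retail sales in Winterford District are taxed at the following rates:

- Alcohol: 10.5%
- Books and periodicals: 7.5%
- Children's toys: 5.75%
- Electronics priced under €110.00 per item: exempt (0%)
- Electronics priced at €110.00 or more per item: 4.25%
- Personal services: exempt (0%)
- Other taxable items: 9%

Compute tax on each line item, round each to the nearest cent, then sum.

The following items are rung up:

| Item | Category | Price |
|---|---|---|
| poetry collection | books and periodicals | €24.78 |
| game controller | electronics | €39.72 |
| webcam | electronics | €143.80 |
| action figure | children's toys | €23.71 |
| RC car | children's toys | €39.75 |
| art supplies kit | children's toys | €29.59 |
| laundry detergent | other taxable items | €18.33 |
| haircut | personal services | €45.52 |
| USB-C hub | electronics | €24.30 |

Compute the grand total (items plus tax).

Poetry collection €24.78: books and periodicals → 7.5% → €1.86
Game controller €39.72: electronics, under €110.00 → 0% → €0.00
Webcam €143.80: electronics, €110.00 or more → 4.25% → €6.11
Action figure €23.71: children's toys → 5.75% → €1.36
RC car €39.75: children's toys → 5.75% → €2.29
Art supplies kit €29.59: children's toys → 5.75% → €1.70
Laundry detergent €18.33: other taxable items → 9% → €1.65
Haircut €45.52: personal services → 0% → €0.00
USB-C hub €24.30: electronics, under €110.00 → 0% → €0.00
Subtotal = €389.50; tax = €14.97; total due = €404.47

€404.47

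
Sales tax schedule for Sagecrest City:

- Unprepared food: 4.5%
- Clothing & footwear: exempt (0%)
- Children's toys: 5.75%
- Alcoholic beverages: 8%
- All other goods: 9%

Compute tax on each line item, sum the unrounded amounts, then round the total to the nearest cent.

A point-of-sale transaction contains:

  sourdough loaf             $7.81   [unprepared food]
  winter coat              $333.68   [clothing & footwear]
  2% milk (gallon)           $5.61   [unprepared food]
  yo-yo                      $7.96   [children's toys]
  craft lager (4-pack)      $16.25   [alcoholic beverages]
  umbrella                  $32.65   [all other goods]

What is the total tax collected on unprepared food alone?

$0.60

Sourdough loaf $7.81: unprepared food → 4.5% → $0.35145
2% milk (gallon) $5.61: unprepared food → 4.5% → $0.25245
Tax on unprepared food: unrounded sum = $0.6039 → $0.60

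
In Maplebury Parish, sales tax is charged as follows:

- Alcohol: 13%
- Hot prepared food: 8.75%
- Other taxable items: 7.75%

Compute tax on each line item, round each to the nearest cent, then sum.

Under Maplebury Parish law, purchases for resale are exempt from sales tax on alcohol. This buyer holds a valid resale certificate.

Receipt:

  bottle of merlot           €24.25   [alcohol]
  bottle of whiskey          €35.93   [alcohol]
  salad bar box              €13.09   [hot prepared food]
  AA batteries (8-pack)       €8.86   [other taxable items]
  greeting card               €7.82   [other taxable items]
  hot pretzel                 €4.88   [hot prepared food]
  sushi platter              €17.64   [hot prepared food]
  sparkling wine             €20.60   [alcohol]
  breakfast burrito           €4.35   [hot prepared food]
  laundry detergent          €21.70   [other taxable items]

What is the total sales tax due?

Bottle of merlot €24.25: alcohol, buyer-exempt → 0% → €0.00
Bottle of whiskey €35.93: alcohol, buyer-exempt → 0% → €0.00
Salad bar box €13.09: hot prepared food → 8.75% → €1.15
AA batteries (8-pack) €8.86: other taxable items → 7.75% → €0.69
Greeting card €7.82: other taxable items → 7.75% → €0.61
Hot pretzel €4.88: hot prepared food → 8.75% → €0.43
Sushi platter €17.64: hot prepared food → 8.75% → €1.54
Sparkling wine €20.60: alcohol, buyer-exempt → 0% → €0.00
Breakfast burrito €4.35: hot prepared food → 8.75% → €0.38
Laundry detergent €21.70: other taxable items → 7.75% → €1.68
Total tax = €1.15 + €0.69 + €0.61 + €0.43 + €1.54 + €0.38 + €1.68 = €6.48

€6.48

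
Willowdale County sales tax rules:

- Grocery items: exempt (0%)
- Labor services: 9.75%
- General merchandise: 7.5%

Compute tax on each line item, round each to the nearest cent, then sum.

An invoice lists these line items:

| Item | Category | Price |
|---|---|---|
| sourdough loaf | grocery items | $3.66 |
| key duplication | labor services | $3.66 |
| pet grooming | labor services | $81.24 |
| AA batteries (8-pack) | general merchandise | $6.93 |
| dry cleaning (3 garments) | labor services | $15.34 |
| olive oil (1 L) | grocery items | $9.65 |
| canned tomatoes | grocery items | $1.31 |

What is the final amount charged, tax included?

Sourdough loaf $3.66: grocery items → 0% → $0.00
Key duplication $3.66: labor services → 9.75% → $0.36
Pet grooming $81.24: labor services → 9.75% → $7.92
AA batteries (8-pack) $6.93: general merchandise → 7.5% → $0.52
Dry cleaning (3 garments) $15.34: labor services → 9.75% → $1.50
Olive oil (1 L) $9.65: grocery items → 0% → $0.00
Canned tomatoes $1.31: grocery items → 0% → $0.00
Subtotal = $121.79; tax = $10.30; total due = $132.09

$132.09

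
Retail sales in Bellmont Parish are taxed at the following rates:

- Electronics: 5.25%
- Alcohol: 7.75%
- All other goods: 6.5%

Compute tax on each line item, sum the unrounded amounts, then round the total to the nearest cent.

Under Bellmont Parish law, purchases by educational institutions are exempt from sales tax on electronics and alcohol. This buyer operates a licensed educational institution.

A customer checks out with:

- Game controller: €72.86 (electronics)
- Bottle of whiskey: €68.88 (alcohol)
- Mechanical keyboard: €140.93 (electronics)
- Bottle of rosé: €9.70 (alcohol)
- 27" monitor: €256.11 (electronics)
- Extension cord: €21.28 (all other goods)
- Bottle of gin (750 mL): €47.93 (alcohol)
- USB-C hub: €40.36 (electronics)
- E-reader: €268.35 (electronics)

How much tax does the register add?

€1.38

Game controller €72.86: electronics, buyer-exempt → 0% → €0.00
Bottle of whiskey €68.88: alcohol, buyer-exempt → 0% → €0.00
Mechanical keyboard €140.93: electronics, buyer-exempt → 0% → €0.00
Bottle of rosé €9.70: alcohol, buyer-exempt → 0% → €0.00
27" monitor €256.11: electronics, buyer-exempt → 0% → €0.00
Extension cord €21.28: all other goods → 6.5% → €1.3832
Bottle of gin (750 mL) €47.93: alcohol, buyer-exempt → 0% → €0.00
USB-C hub €40.36: electronics, buyer-exempt → 0% → €0.00
E-reader €268.35: electronics, buyer-exempt → 0% → €0.00
Unrounded tax sum = €1.3832 → €1.38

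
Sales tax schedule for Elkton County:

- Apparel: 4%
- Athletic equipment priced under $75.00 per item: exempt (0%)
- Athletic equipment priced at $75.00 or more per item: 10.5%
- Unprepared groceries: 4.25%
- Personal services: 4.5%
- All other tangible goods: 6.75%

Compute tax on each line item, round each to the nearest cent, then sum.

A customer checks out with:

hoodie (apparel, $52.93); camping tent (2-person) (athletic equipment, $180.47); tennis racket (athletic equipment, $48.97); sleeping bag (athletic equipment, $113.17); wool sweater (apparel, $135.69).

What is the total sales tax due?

$38.38

Hoodie $52.93: apparel → 4% → $2.12
Camping tent (2-person) $180.47: athletic equipment, $75.00 or more → 10.5% → $18.95
Tennis racket $48.97: athletic equipment, under $75.00 → 0% → $0.00
Sleeping bag $113.17: athletic equipment, $75.00 or more → 10.5% → $11.88
Wool sweater $135.69: apparel → 4% → $5.43
Total tax = $2.12 + $18.95 + $11.88 + $5.43 = $38.38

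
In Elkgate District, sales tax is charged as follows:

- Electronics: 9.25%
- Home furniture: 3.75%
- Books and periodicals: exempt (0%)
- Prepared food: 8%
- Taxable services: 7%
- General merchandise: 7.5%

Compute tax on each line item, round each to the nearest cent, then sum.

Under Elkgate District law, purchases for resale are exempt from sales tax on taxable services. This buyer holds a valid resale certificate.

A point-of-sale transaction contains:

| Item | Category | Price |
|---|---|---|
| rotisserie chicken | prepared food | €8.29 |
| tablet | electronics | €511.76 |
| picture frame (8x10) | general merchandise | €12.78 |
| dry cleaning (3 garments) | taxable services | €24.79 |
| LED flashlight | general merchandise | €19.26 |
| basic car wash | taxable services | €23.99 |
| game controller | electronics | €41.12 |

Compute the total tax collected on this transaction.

Rotisserie chicken €8.29: prepared food → 8% → €0.66
Tablet €511.76: electronics → 9.25% → €47.34
Picture frame (8x10) €12.78: general merchandise → 7.5% → €0.96
Dry cleaning (3 garments) €24.79: taxable services, buyer-exempt → 0% → €0.00
LED flashlight €19.26: general merchandise → 7.5% → €1.44
Basic car wash €23.99: taxable services, buyer-exempt → 0% → €0.00
Game controller €41.12: electronics → 9.25% → €3.80
Total tax = €0.66 + €47.34 + €0.96 + €1.44 + €3.80 = €54.20

€54.20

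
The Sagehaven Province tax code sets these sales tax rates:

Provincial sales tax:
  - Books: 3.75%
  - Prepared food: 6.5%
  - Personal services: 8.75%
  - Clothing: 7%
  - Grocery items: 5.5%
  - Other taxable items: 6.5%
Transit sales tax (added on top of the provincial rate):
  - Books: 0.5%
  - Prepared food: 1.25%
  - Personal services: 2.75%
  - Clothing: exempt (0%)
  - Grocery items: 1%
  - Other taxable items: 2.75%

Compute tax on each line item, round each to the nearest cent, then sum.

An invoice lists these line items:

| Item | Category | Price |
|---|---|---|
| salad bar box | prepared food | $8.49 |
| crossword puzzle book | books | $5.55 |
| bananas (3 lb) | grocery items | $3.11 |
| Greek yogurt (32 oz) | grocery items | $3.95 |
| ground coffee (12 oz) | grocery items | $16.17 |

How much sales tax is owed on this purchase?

Salad bar box $8.49: prepared food → 6.5% + 1.25% transit = 7.75% → $0.66
Crossword puzzle book $5.55: books → 3.75% + 0.5% transit = 4.25% → $0.24
Bananas (3 lb) $3.11: grocery items → 5.5% + 1% transit = 6.5% → $0.20
Greek yogurt (32 oz) $3.95: grocery items → 5.5% + 1% transit = 6.5% → $0.26
Ground coffee (12 oz) $16.17: grocery items → 5.5% + 1% transit = 6.5% → $1.05
Total tax = $0.66 + $0.24 + $0.20 + $0.26 + $1.05 = $2.41

$2.41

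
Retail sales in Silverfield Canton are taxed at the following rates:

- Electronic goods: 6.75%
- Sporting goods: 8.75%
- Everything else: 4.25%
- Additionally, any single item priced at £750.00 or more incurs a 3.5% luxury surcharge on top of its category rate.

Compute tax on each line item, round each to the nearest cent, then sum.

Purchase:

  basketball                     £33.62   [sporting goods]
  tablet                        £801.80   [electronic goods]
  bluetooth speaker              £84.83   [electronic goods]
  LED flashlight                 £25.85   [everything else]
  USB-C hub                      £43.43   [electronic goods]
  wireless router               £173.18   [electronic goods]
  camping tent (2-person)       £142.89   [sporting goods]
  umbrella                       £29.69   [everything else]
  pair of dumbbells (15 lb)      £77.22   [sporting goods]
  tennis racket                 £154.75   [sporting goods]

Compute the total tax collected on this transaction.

Basketball £33.62: sporting goods → 8.75% → £2.94
Tablet £801.80: electronic goods → 6.75% + 3.5% surcharge = 10.25% → £82.18
Bluetooth speaker £84.83: electronic goods → 6.75% → £5.73
LED flashlight £25.85: everything else → 4.25% → £1.10
USB-C hub £43.43: electronic goods → 6.75% → £2.93
Wireless router £173.18: electronic goods → 6.75% → £11.69
Camping tent (2-person) £142.89: sporting goods → 8.75% → £12.50
Umbrella £29.69: everything else → 4.25% → £1.26
Pair of dumbbells (15 lb) £77.22: sporting goods → 8.75% → £6.76
Tennis racket £154.75: sporting goods → 8.75% → £13.54
Total tax = £2.94 + £82.18 + £5.73 + £1.10 + £2.93 + £11.69 + £12.50 + £1.26 + £6.76 + £13.54 = £140.63

£140.63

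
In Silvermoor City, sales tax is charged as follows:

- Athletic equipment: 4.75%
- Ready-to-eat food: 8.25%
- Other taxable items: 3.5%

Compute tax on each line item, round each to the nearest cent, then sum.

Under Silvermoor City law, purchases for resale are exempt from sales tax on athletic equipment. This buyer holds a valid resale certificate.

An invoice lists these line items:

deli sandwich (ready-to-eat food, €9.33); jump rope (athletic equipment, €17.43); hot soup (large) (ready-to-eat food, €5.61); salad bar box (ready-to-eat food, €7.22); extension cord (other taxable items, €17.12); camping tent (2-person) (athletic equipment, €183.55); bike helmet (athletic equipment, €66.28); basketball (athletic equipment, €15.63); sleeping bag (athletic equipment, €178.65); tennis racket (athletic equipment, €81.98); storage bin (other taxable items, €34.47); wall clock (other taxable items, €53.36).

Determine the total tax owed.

€5.51

Deli sandwich €9.33: ready-to-eat food → 8.25% → €0.77
Jump rope €17.43: athletic equipment, buyer-exempt → 0% → €0.00
Hot soup (large) €5.61: ready-to-eat food → 8.25% → €0.46
Salad bar box €7.22: ready-to-eat food → 8.25% → €0.60
Extension cord €17.12: other taxable items → 3.5% → €0.60
Camping tent (2-person) €183.55: athletic equipment, buyer-exempt → 0% → €0.00
Bike helmet €66.28: athletic equipment, buyer-exempt → 0% → €0.00
Basketball €15.63: athletic equipment, buyer-exempt → 0% → €0.00
Sleeping bag €178.65: athletic equipment, buyer-exempt → 0% → €0.00
Tennis racket €81.98: athletic equipment, buyer-exempt → 0% → €0.00
Storage bin €34.47: other taxable items → 3.5% → €1.21
Wall clock €53.36: other taxable items → 3.5% → €1.87
Total tax = €0.77 + €0.46 + €0.60 + €0.60 + €1.21 + €1.87 = €5.51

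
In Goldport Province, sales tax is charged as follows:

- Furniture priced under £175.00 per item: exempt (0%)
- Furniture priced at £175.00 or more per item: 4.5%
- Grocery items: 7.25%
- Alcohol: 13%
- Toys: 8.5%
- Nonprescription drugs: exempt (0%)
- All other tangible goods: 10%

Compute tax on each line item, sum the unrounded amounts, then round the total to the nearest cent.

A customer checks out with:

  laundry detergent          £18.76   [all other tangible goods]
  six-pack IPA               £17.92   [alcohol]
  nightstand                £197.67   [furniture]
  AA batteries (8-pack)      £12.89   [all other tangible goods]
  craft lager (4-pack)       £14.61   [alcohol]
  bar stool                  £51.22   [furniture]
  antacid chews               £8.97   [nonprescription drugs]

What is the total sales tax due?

Laundry detergent £18.76: all other tangible goods → 10% → £1.876
Six-pack IPA £17.92: alcohol → 13% → £2.3296
Nightstand £197.67: furniture, £175.00 or more → 4.5% → £8.89515
AA batteries (8-pack) £12.89: all other tangible goods → 10% → £1.289
Craft lager (4-pack) £14.61: alcohol → 13% → £1.8993
Bar stool £51.22: furniture, under £175.00 → 0% → £0.00
Antacid chews £8.97: nonprescription drugs → 0% → £0.00
Unrounded tax sum = £16.28905 → £16.29

£16.29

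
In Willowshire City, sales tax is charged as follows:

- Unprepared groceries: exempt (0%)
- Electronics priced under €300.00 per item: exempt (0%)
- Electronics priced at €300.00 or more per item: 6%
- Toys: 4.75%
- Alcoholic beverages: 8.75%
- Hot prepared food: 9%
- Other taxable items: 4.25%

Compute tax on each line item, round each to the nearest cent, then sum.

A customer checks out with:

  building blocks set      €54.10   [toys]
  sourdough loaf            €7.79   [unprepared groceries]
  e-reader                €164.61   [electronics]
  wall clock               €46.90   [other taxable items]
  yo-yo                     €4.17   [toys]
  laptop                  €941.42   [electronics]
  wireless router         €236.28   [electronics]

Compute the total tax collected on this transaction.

Building blocks set €54.10: toys → 4.75% → €2.57
Sourdough loaf €7.79: unprepared groceries → 0% → €0.00
E-reader €164.61: electronics, under €300.00 → 0% → €0.00
Wall clock €46.90: other taxable items → 4.25% → €1.99
Yo-yo €4.17: toys → 4.75% → €0.20
Laptop €941.42: electronics, €300.00 or more → 6% → €56.49
Wireless router €236.28: electronics, under €300.00 → 0% → €0.00
Total tax = €2.57 + €1.99 + €0.20 + €56.49 = €61.25

€61.25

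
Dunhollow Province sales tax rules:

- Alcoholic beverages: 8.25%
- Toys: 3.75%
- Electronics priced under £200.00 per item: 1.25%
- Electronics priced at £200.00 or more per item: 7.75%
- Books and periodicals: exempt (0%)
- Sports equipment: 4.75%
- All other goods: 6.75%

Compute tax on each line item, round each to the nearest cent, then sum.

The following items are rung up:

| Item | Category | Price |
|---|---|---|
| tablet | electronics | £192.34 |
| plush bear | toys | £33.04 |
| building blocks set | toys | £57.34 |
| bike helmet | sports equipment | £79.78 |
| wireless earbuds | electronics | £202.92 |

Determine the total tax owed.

Tablet £192.34: electronics, under £200.00 → 1.25% → £2.40
Plush bear £33.04: toys → 3.75% → £1.24
Building blocks set £57.34: toys → 3.75% → £2.15
Bike helmet £79.78: sports equipment → 4.75% → £3.79
Wireless earbuds £202.92: electronics, £200.00 or more → 7.75% → £15.73
Total tax = £2.40 + £1.24 + £2.15 + £3.79 + £15.73 = £25.31

£25.31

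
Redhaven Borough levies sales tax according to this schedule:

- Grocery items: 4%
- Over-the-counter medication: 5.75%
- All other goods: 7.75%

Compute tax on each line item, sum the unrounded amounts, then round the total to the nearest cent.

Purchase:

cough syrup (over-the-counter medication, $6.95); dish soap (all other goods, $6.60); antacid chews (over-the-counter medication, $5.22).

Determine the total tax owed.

Cough syrup $6.95: over-the-counter medication → 5.75% → $0.399625
Dish soap $6.60: all other goods → 7.75% → $0.5115
Antacid chews $5.22: over-the-counter medication → 5.75% → $0.30015
Unrounded tax sum = $1.211275 → $1.21

$1.21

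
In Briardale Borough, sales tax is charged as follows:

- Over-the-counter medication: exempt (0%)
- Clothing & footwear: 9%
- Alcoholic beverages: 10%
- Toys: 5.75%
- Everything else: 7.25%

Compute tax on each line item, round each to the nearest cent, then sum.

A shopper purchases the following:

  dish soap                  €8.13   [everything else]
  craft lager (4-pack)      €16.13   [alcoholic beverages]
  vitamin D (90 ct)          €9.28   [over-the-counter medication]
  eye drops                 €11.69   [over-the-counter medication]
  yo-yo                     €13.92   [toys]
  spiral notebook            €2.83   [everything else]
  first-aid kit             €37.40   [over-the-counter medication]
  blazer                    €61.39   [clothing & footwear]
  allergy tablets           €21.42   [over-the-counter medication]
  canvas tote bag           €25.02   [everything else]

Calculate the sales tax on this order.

Dish soap €8.13: everything else → 7.25% → €0.59
Craft lager (4-pack) €16.13: alcoholic beverages → 10% → €1.61
Vitamin D (90 ct) €9.28: over-the-counter medication → 0% → €0.00
Eye drops €11.69: over-the-counter medication → 0% → €0.00
Yo-yo €13.92: toys → 5.75% → €0.80
Spiral notebook €2.83: everything else → 7.25% → €0.21
First-aid kit €37.40: over-the-counter medication → 0% → €0.00
Blazer €61.39: clothing & footwear → 9% → €5.53
Allergy tablets €21.42: over-the-counter medication → 0% → €0.00
Canvas tote bag €25.02: everything else → 7.25% → €1.81
Total tax = €0.59 + €1.61 + €0.80 + €0.21 + €5.53 + €1.81 = €10.55

€10.55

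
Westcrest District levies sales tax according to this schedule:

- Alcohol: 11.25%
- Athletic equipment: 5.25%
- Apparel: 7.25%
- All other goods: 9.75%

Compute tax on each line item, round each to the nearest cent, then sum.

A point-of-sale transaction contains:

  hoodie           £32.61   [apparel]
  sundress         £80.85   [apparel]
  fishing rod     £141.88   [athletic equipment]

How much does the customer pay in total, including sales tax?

£271.01

Hoodie £32.61: apparel → 7.25% → £2.36
Sundress £80.85: apparel → 7.25% → £5.86
Fishing rod £141.88: athletic equipment → 5.25% → £7.45
Subtotal = £255.34; tax = £15.67; total due = £271.01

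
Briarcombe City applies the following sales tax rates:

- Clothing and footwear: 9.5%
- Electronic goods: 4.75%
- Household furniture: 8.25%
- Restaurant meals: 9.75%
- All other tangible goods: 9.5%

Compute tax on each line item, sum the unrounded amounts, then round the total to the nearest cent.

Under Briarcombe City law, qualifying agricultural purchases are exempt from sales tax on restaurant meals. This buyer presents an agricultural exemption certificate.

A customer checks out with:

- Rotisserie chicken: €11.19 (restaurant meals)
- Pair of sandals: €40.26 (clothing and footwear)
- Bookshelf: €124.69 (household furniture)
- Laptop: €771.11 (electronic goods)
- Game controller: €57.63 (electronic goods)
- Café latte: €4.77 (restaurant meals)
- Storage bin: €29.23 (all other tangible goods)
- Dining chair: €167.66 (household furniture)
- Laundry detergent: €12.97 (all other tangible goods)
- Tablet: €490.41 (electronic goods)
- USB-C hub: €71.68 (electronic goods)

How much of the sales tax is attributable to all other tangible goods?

€4.01

Storage bin €29.23: all other tangible goods → 9.5% → €2.77685
Laundry detergent €12.97: all other tangible goods → 9.5% → €1.23215
Tax on all other tangible goods: unrounded sum = €4.009 → €4.01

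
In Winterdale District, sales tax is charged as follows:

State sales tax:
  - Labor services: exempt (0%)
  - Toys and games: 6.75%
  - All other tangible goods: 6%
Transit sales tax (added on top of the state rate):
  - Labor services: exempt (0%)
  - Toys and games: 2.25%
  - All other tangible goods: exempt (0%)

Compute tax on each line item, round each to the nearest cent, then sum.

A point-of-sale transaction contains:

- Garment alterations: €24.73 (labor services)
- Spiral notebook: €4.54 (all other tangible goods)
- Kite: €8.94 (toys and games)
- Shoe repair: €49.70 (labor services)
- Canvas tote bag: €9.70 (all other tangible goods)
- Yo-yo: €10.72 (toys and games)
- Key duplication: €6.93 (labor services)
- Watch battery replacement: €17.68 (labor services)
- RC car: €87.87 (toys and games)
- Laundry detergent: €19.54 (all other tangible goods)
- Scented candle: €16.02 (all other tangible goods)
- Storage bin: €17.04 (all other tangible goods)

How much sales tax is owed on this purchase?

Garment alterations €24.73: labor services → 0% + 0% transit = 0% → €0.00
Spiral notebook €4.54: all other tangible goods → 6% + 0% transit = 6% → €0.27
Kite €8.94: toys and games → 6.75% + 2.25% transit = 9% → €0.80
Shoe repair €49.70: labor services → 0% + 0% transit = 0% → €0.00
Canvas tote bag €9.70: all other tangible goods → 6% + 0% transit = 6% → €0.58
Yo-yo €10.72: toys and games → 6.75% + 2.25% transit = 9% → €0.96
Key duplication €6.93: labor services → 0% + 0% transit = 0% → €0.00
Watch battery replacement €17.68: labor services → 0% + 0% transit = 0% → €0.00
RC car €87.87: toys and games → 6.75% + 2.25% transit = 9% → €7.91
Laundry detergent €19.54: all other tangible goods → 6% + 0% transit = 6% → €1.17
Scented candle €16.02: all other tangible goods → 6% + 0% transit = 6% → €0.96
Storage bin €17.04: all other tangible goods → 6% + 0% transit = 6% → €1.02
Total tax = €0.27 + €0.80 + €0.58 + €0.96 + €7.91 + €1.17 + €0.96 + €1.02 = €13.67

€13.67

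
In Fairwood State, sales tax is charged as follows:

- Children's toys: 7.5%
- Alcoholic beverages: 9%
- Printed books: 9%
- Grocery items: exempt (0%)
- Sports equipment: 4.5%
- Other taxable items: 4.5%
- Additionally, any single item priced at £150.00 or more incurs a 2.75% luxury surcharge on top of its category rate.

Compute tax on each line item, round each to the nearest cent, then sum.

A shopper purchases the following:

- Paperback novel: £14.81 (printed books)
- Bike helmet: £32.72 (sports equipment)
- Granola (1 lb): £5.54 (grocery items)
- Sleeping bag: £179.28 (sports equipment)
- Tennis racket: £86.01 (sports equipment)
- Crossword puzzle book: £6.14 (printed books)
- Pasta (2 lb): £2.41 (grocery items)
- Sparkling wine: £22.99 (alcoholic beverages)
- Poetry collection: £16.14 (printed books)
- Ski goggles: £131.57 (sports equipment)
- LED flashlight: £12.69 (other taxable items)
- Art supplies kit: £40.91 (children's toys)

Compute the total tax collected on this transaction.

Paperback novel £14.81: printed books → 9% → £1.33
Bike helmet £32.72: sports equipment → 4.5% → £1.47
Granola (1 lb) £5.54: grocery items → 0% → £0.00
Sleeping bag £179.28: sports equipment → 4.5% + 2.75% surcharge = 7.25% → £13.00
Tennis racket £86.01: sports equipment → 4.5% → £3.87
Crossword puzzle book £6.14: printed books → 9% → £0.55
Pasta (2 lb) £2.41: grocery items → 0% → £0.00
Sparkling wine £22.99: alcoholic beverages → 9% → £2.07
Poetry collection £16.14: printed books → 9% → £1.45
Ski goggles £131.57: sports equipment → 4.5% → £5.92
LED flashlight £12.69: other taxable items → 4.5% → £0.57
Art supplies kit £40.91: children's toys → 7.5% → £3.07
Total tax = £1.33 + £1.47 + £13.00 + £3.87 + £0.55 + £2.07 + £1.45 + £5.92 + £0.57 + £3.07 = £33.30

£33.30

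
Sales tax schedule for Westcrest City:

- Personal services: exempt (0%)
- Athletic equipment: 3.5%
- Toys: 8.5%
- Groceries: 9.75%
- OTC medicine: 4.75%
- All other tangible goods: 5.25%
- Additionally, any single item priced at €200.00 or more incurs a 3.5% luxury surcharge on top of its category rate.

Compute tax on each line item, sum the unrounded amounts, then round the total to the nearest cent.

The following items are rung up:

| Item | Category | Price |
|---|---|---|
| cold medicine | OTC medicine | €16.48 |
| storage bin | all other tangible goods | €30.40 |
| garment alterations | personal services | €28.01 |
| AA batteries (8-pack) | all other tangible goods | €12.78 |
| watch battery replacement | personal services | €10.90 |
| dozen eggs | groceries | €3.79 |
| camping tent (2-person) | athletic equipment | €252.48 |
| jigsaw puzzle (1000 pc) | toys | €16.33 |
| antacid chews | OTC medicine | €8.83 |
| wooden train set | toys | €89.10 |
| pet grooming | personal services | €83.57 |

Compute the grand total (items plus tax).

Cold medicine €16.48: OTC medicine → 4.75% → €0.7828
Storage bin €30.40: all other tangible goods → 5.25% → €1.596
Garment alterations €28.01: personal services → 0% → €0.00
AA batteries (8-pack) €12.78: all other tangible goods → 5.25% → €0.67095
Watch battery replacement €10.90: personal services → 0% → €0.00
Dozen eggs €3.79: groceries → 9.75% → €0.369525
Camping tent (2-person) €252.48: athletic equipment → 3.5% + 3.5% surcharge = 7% → €17.6736
Jigsaw puzzle (1000 pc) €16.33: toys → 8.5% → €1.38805
Antacid chews €8.83: OTC medicine → 4.75% → €0.419425
Wooden train set €89.10: toys → 8.5% → €7.5735
Pet grooming €83.57: personal services → 0% → €0.00
Subtotal = €552.67; unrounded tax = €30.47385 → €30.47; total due = €583.14

€583.14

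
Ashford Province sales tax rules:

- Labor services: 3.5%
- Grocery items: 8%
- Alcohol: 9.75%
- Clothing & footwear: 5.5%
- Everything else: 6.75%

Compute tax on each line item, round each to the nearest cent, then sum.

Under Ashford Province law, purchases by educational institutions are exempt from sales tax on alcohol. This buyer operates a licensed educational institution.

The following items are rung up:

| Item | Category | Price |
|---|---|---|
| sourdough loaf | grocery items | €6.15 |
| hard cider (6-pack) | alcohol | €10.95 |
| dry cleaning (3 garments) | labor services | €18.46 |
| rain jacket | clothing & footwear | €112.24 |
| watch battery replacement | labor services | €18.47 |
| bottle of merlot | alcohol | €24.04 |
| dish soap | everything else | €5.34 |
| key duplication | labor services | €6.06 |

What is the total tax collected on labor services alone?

Dry cleaning (3 garments) €18.46: labor services → 3.5% → €0.65
Watch battery replacement €18.47: labor services → 3.5% → €0.65
Key duplication €6.06: labor services → 3.5% → €0.21
Tax on labor services = €0.65 + €0.65 + €0.21 = €1.51

€1.51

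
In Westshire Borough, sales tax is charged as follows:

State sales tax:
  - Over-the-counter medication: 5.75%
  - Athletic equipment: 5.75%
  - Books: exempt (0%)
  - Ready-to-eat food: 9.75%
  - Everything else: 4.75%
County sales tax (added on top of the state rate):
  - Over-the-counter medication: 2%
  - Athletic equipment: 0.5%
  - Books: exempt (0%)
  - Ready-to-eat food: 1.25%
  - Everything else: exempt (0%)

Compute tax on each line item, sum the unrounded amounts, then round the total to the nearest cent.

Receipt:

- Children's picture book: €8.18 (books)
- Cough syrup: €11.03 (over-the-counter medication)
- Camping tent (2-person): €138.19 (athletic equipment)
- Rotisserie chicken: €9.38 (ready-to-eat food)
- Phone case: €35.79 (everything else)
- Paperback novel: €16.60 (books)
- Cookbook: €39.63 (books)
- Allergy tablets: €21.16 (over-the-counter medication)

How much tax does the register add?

Children's picture book €8.18: books → 0% + 0% county = 0% → €0.00
Cough syrup €11.03: over-the-counter medication → 5.75% + 2% county = 7.75% → €0.854825
Camping tent (2-person) €138.19: athletic equipment → 5.75% + 0.5% county = 6.25% → €8.636875
Rotisserie chicken €9.38: ready-to-eat food → 9.75% + 1.25% county = 11% → €1.0318
Phone case €35.79: everything else → 4.75% + 0% county = 4.75% → €1.700025
Paperback novel €16.60: books → 0% + 0% county = 0% → €0.00
Cookbook €39.63: books → 0% + 0% county = 0% → €0.00
Allergy tablets €21.16: over-the-counter medication → 5.75% + 2% county = 7.75% → €1.6399
Unrounded tax sum = €13.863425 → €13.86

€13.86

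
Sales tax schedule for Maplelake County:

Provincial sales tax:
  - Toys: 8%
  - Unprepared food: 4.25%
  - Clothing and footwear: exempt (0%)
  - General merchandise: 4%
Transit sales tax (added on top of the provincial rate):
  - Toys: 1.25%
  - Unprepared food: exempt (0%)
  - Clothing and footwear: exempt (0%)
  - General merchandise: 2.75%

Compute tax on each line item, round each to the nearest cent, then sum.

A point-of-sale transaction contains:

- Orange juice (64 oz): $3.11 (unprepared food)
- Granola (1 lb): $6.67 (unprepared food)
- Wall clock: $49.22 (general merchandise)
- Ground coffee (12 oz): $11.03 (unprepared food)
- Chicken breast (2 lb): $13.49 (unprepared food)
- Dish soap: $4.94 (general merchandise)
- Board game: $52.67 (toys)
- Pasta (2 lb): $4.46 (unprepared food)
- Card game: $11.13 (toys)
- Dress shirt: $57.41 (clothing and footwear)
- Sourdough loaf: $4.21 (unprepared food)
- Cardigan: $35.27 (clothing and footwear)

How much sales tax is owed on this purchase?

Orange juice (64 oz) $3.11: unprepared food → 4.25% + 0% transit = 4.25% → $0.13
Granola (1 lb) $6.67: unprepared food → 4.25% + 0% transit = 4.25% → $0.28
Wall clock $49.22: general merchandise → 4% + 2.75% transit = 6.75% → $3.32
Ground coffee (12 oz) $11.03: unprepared food → 4.25% + 0% transit = 4.25% → $0.47
Chicken breast (2 lb) $13.49: unprepared food → 4.25% + 0% transit = 4.25% → $0.57
Dish soap $4.94: general merchandise → 4% + 2.75% transit = 6.75% → $0.33
Board game $52.67: toys → 8% + 1.25% transit = 9.25% → $4.87
Pasta (2 lb) $4.46: unprepared food → 4.25% + 0% transit = 4.25% → $0.19
Card game $11.13: toys → 8% + 1.25% transit = 9.25% → $1.03
Dress shirt $57.41: clothing and footwear → 0% + 0% transit = 0% → $0.00
Sourdough loaf $4.21: unprepared food → 4.25% + 0% transit = 4.25% → $0.18
Cardigan $35.27: clothing and footwear → 0% + 0% transit = 0% → $0.00
Total tax = $0.13 + $0.28 + $3.32 + $0.47 + $0.57 + $0.33 + $4.87 + $0.19 + $1.03 + $0.18 = $11.37

$11.37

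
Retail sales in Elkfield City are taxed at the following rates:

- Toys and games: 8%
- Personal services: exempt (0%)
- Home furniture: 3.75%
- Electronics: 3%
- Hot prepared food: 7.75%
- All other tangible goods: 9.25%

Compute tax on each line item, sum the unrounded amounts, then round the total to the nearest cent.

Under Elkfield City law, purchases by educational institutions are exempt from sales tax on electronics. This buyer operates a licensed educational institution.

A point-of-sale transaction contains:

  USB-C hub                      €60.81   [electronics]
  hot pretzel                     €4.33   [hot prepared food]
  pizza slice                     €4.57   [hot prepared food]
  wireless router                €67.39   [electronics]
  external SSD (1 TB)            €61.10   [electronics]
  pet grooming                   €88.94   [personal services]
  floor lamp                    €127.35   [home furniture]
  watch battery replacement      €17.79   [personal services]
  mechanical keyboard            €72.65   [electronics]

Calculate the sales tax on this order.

USB-C hub €60.81: electronics, buyer-exempt → 0% → €0.00
Hot pretzel €4.33: hot prepared food → 7.75% → €0.335575
Pizza slice €4.57: hot prepared food → 7.75% → €0.354175
Wireless router €67.39: electronics, buyer-exempt → 0% → €0.00
External SSD (1 TB) €61.10: electronics, buyer-exempt → 0% → €0.00
Pet grooming €88.94: personal services → 0% → €0.00
Floor lamp €127.35: home furniture → 3.75% → €4.775625
Watch battery replacement €17.79: personal services → 0% → €0.00
Mechanical keyboard €72.65: electronics, buyer-exempt → 0% → €0.00
Unrounded tax sum = €5.465375 → €5.47

€5.47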